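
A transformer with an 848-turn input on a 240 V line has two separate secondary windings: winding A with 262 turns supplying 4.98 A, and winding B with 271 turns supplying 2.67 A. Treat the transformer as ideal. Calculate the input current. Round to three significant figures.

V_A = 240 × 262/848 = 74.151 V; V_B = 240 × 271/848 = 76.698 V.
P_out = V_A I_A + V_B I_B = 74.151×4.98 + 76.698×2.67 = 369.27 + 204.78 = 574.06 W.
Ideal ⇒ P_in = P_out, so I_in = P_out/V_in = 574.06/240 = 2.39 A.

I_in ≈ 2.39 A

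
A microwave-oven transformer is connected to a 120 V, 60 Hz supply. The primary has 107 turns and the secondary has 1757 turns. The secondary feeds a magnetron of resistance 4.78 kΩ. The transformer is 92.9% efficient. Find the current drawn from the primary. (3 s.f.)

V_s = 120 × 1757/107 = 1970.5 V.
I_s = V_s/R = 1970.5/4780 = 0.41223 A.
P_out = V_s I_s = 1970.5 × 0.41223 = 812.29 W.
P_in = P_out/η = 812.29/0.929 = 874.37 W.
I_p = P_in/V_p = 874.37/120 = 7.29 A.

I_p ≈ 7.29 A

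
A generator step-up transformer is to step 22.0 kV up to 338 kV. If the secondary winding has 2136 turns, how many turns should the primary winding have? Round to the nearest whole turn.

N_p/N_s = V_p/V_s, so N_p = 2136 × 22000/338000 = 139.0 ≈ 139 turns.

N_p = 139 turns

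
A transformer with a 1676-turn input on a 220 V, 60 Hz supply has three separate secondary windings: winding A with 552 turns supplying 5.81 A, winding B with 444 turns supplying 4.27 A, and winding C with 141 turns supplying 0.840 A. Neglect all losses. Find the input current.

I_in ≈ 3.12 A

V_A = 220 × 552/1676 = 72.458 V; V_B = 220 × 444/1676 = 58.282 V; V_C = 220 × 141/1676 = 18.508 V.
P_out = V_A I_A + V_B I_B + V_C I_C = 72.458×5.81 + 58.282×4.27 + 18.508×0.840 = 420.98 + 248.86 + 15.547 = 685.39 W.
Ideal ⇒ P_in = P_out, so I_in = P_out/V_in = 685.39/220 = 3.12 A.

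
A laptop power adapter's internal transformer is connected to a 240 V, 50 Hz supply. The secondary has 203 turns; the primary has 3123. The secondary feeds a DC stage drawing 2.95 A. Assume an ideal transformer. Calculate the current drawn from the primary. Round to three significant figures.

I_p ≈ 0.192 A

For an ideal transformer I_p N_p = I_s N_s, so I_p = 2.95 × 203/3123 = 0.192 A.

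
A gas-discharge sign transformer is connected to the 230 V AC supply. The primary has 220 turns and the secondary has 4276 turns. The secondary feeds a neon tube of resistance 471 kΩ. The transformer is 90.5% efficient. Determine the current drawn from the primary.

V_s = 230 × 4276/220 = 4470.4 V.
I_s = V_s/R = 4470.4/471000 = 0.0094912 A.
P_out = V_s I_s = 4470.4 × 0.0094912 = 42.429 W.
P_in = P_out/η = 42.429/0.905 = 46.883 W.
I_p = P_in/V_p = 46.883/230 = 0.204 A.

I_p ≈ 0.204 A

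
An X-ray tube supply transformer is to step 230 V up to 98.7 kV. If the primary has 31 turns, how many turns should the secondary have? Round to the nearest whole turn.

N_s/N_p = V_s/V_p, so N_s = 31 × 98700/230 = 13303.0 ≈ 13303 turns.

N_s = 13303 turns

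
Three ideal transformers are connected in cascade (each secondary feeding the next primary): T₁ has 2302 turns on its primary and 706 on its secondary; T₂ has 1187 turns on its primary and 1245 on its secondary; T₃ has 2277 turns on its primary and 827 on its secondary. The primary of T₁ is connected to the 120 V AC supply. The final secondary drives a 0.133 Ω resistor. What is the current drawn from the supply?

After T₁: V = 120.00 × 706/2302 = 36.803 V.
After T₂: V = 36.803 × 1245/1187 = 38.601 V.
After T₃: V = 38.601 × 827/2277 = 14.020 V.
I_load = 14.020/0.133 = 105.41 A, so P_out = 14.020 × 105.41 = 1477.9 W.
All ideal ⇒ P_in = P_out, so I_supply = 1477.9/120 = 12.3 A.

I_supply ≈ 12.3 A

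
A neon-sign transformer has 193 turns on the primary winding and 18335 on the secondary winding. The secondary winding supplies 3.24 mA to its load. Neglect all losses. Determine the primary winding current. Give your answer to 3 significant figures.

For an ideal transformer I_p/I_s = N_s/N_p, so I_p = 0.00324 × 18335/193 = 0.308 A.

I_p ≈ 0.308 A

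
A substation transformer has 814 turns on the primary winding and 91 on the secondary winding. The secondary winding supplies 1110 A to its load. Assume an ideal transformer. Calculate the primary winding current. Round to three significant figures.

For an ideal transformer I_p/I_s = N_s/N_p, so I_p = 1110 × 91/814 = 124 A.

I_p ≈ 124 A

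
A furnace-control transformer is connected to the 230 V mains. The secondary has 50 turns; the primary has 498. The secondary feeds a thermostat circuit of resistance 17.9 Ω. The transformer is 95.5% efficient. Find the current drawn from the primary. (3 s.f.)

V_s = 230 × 50/498 = 23.092 V.
I_s = V_s/R = 23.092/17.9 = 1.2901 A.
P_out = V_s I_s = 23.092 × 1.2901 = 29.791 W.
P_in = P_out/η = 29.791/0.955 = 31.195 W.
I_p = P_in/V_p = 31.195/230 = 0.136 A.

I_p ≈ 0.136 A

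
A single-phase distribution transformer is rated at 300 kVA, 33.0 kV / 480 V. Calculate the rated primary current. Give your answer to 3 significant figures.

I_p = S/V_p = 300000/33000 = 9.09 A.

I_p ≈ 9.09 A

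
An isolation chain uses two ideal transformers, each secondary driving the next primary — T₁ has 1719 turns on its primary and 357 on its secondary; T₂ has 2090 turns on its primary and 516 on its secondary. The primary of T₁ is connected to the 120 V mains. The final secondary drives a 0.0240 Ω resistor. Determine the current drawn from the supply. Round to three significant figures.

I_supply ≈ 13.1 A

After T₁: V = 120.00 × 357/1719 = 24.921 V.
After T₂: V = 24.921 × 516/2090 = 6.1529 V.
I_load = 6.1529/0.0240 = 256.37 A, so P_out = 6.1529 × 256.37 = 1577.4 W.
All ideal ⇒ P_in = P_out, so I_supply = 1577.4/120 = 13.1 A.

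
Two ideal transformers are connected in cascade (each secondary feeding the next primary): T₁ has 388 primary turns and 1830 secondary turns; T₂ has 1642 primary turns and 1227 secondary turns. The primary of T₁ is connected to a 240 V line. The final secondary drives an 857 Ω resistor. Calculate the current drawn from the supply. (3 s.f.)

After T₁: V = 240.00 × 1830/388 = 1132.0 V.
After T₂: V = 1132.0 × 1227/1642 = 845.87 V.
I_load = 845.87/857 = 0.98701 A, so P_out = 845.87 × 0.98701 = 834.88 W.
All ideal ⇒ P_in = P_out, so I_supply = 834.88/240 = 3.48 A.

I_supply ≈ 3.48 A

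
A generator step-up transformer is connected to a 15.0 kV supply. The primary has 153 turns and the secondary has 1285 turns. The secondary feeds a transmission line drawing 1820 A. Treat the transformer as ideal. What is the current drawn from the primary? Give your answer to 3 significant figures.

I_p ≈ 15300 A

For an ideal transformer I_p N_p = I_s N_s, so I_p = 1820 × 1285/153 = 15300 A.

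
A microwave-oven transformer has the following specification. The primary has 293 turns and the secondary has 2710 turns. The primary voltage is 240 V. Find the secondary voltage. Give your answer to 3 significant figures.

V_s ≈ 2220 V

V_s/V_p = N_s/N_p, so V_s = 240 × 2710/293 = 2220 V.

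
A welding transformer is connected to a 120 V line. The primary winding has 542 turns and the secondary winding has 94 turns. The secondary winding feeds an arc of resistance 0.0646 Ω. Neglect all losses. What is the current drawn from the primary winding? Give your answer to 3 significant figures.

V_s = V_p × N_s/N_p = 120 × 94/542 = 20.812 V.
I_s = V_s/R = 20.812/0.0646 = 322.16 A.
For an ideal transformer I_p N_p = I_s N_s, so I_p = 322.16 × 94/542 = 55.9 A.

I_p ≈ 55.9 A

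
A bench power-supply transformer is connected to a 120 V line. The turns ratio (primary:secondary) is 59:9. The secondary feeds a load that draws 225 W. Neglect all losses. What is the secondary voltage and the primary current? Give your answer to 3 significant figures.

V_s ≈ 18.3 V, I_p ≈ 1.88 A

V_s = V_p × N_s/N_p = 120 × 9/59 = 18.305 V.
I_s = P/V_s = 225/18.305 = 12.292 A.
I_p = I_s × N_s/N_p = 12.292 × 9/59 = 1.88 A.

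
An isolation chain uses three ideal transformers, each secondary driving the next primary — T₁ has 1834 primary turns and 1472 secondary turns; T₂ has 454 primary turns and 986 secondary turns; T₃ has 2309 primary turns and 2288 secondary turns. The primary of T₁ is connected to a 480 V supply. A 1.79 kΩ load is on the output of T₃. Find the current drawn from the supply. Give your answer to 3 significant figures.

After T₁: V = 480.00 × 1472/1834 = 385.26 V.
After T₂: V = 385.26 × 986/454 = 836.70 V.
After T₃: V = 836.70 × 2288/2309 = 829.09 V.
I_load = 829.09/1790 = 0.46318 A, so P_out = 829.09 × 0.46318 = 384.02 W.
All ideal ⇒ P_in = P_out, so I_supply = 384.02/480 = 0.800 A.

I_supply ≈ 0.800 A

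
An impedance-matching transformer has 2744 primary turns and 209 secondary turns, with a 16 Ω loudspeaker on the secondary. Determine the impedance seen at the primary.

Z_p = (N_p/N_s)² × Z_s = (2744/209)² × 16 = 2760 Ω.

Z_p ≈ 2760 Ω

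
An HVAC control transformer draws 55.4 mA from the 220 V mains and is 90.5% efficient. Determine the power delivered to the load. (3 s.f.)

P_out ≈ 11.0 W

P_in = V_p I_p = 220 × 0.0554 = 12.188 W.
P_out = η P_in = 0.905 × 12.188 = 11.0 W.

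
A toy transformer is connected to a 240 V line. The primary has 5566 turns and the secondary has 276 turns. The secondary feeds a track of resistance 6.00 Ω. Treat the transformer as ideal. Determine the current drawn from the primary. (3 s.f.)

I_p ≈ 0.0984 A

V_s = V_p × N_s/N_p = 240 × 276/5566 = 11.901 V.
I_s = V_s/R = 11.901/6.00 = 1.9835 A.
For an ideal transformer I_p N_p = I_s N_s, so I_p = 1.9835 × 276/5566 = 0.0984 A.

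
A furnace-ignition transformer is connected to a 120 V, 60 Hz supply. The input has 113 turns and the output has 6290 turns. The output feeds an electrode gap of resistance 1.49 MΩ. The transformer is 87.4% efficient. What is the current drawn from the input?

I_in ≈ 0.286 A

V_out = 120 × 6290/113 = 6679.6 V.
I_out = V_out/R = 6679.6/(1.49×10^6) = 0.0044830 A.
P_out = V_out I_out = 6679.6 × 0.0044830 = 29.945 W.
P_in = P_out/η = 29.945/0.874 = 34.262 W.
I_in = P_in/V_in = 34.262/120 = 0.286 A.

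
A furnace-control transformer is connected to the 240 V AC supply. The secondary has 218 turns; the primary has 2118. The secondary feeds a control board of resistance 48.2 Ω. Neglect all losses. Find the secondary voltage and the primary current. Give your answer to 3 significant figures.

V_s ≈ 24.7 V, I_p ≈ 0.0528 A

V_s = V_p × N_s/N_p = 240 × 218/2118 = 24.703 V.
I_s = V_s/R = 24.703/48.2 = 0.51250 A.
I_p = I_s × N_s/N_p = 0.51250 × 218/2118 = 0.0528 A.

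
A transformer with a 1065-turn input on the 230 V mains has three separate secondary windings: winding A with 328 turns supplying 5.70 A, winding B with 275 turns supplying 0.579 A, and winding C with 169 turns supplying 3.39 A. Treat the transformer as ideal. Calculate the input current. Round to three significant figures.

V_A = 230 × 328/1065 = 70.836 V; V_B = 230 × 275/1065 = 59.390 V; V_C = 230 × 169/1065 = 36.498 V.
P_out = V_A I_A + V_B I_B + V_C I_C = 70.836×5.70 + 59.390×0.579 + 36.498×3.39 = 403.76 + 34.387 + 123.73 = 561.88 W.
Ideal ⇒ P_in = P_out, so I_in = P_out/V_in = 561.88/230 = 2.44 A.

I_in ≈ 2.44 A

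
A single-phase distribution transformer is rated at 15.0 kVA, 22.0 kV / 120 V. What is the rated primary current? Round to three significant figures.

I_p ≈ 0.682 A

I_p = S/V_p = 15000/22000 = 0.682 A.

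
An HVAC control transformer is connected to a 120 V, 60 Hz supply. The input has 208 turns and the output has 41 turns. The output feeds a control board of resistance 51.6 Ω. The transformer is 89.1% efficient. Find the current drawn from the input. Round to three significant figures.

I_in ≈ 0.101 A

V_out = 120 × 41/208 = 23.654 V.
I_out = V_out/R = 23.654/51.6 = 0.45841 A.
P_out = V_out I_out = 23.654 × 0.45841 = 10.843 W.
P_in = P_out/η = 10.843/0.891 = 12.170 W.
I_in = P_in/V_in = 12.170/120 = 0.101 A.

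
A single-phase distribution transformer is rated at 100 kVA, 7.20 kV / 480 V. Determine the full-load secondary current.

I_s = S/V_s = 100000/480 = 208 A.

I_s ≈ 208 A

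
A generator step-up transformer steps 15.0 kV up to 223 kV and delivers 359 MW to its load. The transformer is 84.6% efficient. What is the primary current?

P_in = P_out/η = 3.59×10^8/0.846 = 4.2435×10^8 W.
I_p = P_in/V_p = 4.2435×10^8/15000 = 28300 A.

I_p ≈ 28300 A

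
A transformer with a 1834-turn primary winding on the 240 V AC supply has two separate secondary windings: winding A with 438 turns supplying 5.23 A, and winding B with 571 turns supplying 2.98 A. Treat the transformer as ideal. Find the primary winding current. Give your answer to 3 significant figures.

I_p ≈ 2.18 A

V_A = 240 × 438/1834 = 57.317 V; V_B = 240 × 571/1834 = 74.722 V.
P_out = V_A I_A + V_B I_B = 57.317×5.23 + 74.722×2.98 = 299.77 + 222.67 = 522.44 W.
Ideal ⇒ P_in = P_out, so I_p = P_out/V_p = 522.44/240 = 2.18 A.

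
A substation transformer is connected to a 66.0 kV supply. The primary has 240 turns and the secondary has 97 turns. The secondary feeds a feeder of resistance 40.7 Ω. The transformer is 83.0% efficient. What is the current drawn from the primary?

V_s = 66000 × 97/240 = 26675 V.
I_s = V_s/R = 26675/40.7 = 655.41 A.
P_out = V_s I_s = 26675 × 655.41 = 1.7483×10^7 W.
P_in = P_out/η = 1.7483×10^7/0.830 = 2.1064×10^7 W.
I_p = P_in/V_p = 2.1064×10^7/66000 = 319 A.

I_p ≈ 319 A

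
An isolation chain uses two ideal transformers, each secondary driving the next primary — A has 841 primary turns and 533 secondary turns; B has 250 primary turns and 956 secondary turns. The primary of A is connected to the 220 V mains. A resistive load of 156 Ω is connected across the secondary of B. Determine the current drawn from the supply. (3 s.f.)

Secondary of A: V = 220.00 × 533/841 = 139.43 V.
Secondary of B: V = 139.43 × 956/250 = 533.18 V.
I_load = 533.18/156 = 3.4178 A, so P_out = 533.18 × 3.4178 = 1822.3 W.
All ideal ⇒ P_in = P_out, so I_supply = 1822.3/220 = 8.28 A.

I_supply ≈ 8.28 A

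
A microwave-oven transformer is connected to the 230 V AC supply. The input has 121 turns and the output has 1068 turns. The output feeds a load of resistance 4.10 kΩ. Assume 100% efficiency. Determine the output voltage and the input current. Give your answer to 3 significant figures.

V_out = V_in × N_out/N_in = 230 × 1068/121 = 2030.1 V.
I_out = V_out/R = 2030.1/4100 = 0.49514 A.
I_in = I_out × N_out/N_in = 0.49514 × 1068/121 = 4.37 A.

V_out ≈ 2030 V, I_in ≈ 4.37 A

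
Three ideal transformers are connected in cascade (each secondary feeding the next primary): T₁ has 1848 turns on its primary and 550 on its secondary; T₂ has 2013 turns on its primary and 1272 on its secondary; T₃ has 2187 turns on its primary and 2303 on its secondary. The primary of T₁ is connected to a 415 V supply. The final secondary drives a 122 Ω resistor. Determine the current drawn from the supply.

After T₁: V = 415.00 × 550/1848 = 123.51 V.
After T₂: V = 123.51 × 1272/2013 = 78.046 V.
After T₃: V = 78.046 × 2303/2187 = 82.186 V.
I_load = 82.186/122 = 0.67365 A, so P_out = 82.186 × 0.67365 = 55.365 W.
All ideal ⇒ P_in = P_out, so I_supply = 55.365/415 = 0.133 A.

I_supply ≈ 0.133 A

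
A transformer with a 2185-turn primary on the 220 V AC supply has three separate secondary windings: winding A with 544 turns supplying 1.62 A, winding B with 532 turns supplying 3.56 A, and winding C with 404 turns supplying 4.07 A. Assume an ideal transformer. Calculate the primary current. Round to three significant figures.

I_p ≈ 2.02 A

V_A = 220 × 544/2185 = 54.773 V; V_B = 220 × 532/2185 = 53.565 V; V_C = 220 × 404/2185 = 40.677 V.
P_out = V_A I_A + V_B I_B + V_C I_C = 54.773×1.62 + 53.565×3.56 + 40.677×4.07 = 88.733 + 190.69 + 165.56 = 444.98 W.
Ideal ⇒ P_in = P_out, so I_p = P_out/V_p = 444.98/220 = 2.02 A.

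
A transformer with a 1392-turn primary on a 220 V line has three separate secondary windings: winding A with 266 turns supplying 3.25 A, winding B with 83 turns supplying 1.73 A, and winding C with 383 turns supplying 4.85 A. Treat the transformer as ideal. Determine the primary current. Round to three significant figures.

I_p ≈ 2.06 A

V_A = 220 × 266/1392 = 42.040 V; V_B = 220 × 83/1392 = 13.118 V; V_C = 220 × 383/1392 = 60.532 V.
P_out = V_A I_A + V_B I_B + V_C I_C = 42.040×3.25 + 13.118×1.73 + 60.532×4.85 = 136.63 + 22.694 + 293.58 = 452.90 W.
Ideal ⇒ P_in = P_out, so I_p = P_out/V_p = 452.90/220 = 2.06 A.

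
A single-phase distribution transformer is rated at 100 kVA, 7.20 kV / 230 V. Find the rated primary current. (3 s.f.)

I_p ≈ 13.9 A

I_p = S/V_p = 100000/7200 = 13.9 A.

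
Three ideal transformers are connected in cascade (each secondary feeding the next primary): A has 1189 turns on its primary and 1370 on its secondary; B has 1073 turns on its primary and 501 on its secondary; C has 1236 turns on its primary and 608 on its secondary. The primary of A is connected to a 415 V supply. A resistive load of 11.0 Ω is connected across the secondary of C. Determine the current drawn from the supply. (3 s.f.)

I_supply ≈ 2.64 A

After A: V = 415.00 × 1370/1189 = 478.17 V.
After B: V = 478.17 × 501/1073 = 223.27 V.
After C: V = 223.27 × 608/1236 = 109.83 V.
I_load = 109.83/11.0 = 9.9843 A, so P_out = 109.83 × 9.9843 = 1096.5 W.
All ideal ⇒ P_in = P_out, so I_supply = 1096.5/415 = 2.64 A.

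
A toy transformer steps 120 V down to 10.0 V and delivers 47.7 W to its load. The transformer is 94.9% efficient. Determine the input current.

I_in ≈ 0.419 A

P_in = P_out/η = 47.7/0.949 = 50.263 W.
I_in = P_in/V_in = 50.263/120 = 0.419 A.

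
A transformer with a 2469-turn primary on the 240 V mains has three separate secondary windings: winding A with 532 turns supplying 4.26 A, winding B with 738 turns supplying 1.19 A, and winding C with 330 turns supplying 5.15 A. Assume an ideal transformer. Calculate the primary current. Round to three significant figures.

V_A = 240 × 532/2469 = 51.713 V; V_B = 240 × 738/2469 = 71.738 V; V_C = 240 × 330/2469 = 32.078 V.
P_out = V_A I_A + V_B I_B + V_C I_C = 51.713×4.26 + 71.738×1.19 + 32.078×5.15 = 220.30 + 85.368 + 165.20 = 470.87 W.
Ideal ⇒ P_in = P_out, so I_p = P_out/V_p = 470.87/240 = 1.96 A.

I_p ≈ 1.96 A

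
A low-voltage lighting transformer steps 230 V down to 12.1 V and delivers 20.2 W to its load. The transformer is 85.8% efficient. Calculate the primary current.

P_in = P_out/η = 20.2/0.858 = 23.543 W.
I_p = P_in/V_p = 23.543/230 = 0.102 A.

I_p ≈ 0.102 A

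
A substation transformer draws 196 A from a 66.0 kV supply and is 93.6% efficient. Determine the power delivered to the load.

P_in = V_p I_p = 66000 × 196 = 1.2936×10^7 W.
P_out = η P_in = 0.936 × 1.2936×10^7 = 1.21×10^7 W.

P_out ≈ 1.21×10^7 W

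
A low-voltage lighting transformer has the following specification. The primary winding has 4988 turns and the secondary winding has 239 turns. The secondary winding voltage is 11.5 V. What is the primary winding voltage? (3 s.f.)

V_p ≈ 240 V

V_p/V_s = N_p/N_s, so V_p = 11.5 × 4988/239 = 240 V.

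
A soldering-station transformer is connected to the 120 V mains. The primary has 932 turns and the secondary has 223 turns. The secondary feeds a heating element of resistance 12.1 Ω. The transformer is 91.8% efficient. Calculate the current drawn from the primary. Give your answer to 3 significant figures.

V_s = 120 × 223/932 = 28.712 V.
I_s = V_s/R = 28.712/12.1 = 2.3729 A.
P_out = V_s I_s = 28.712 × 2.3729 = 68.133 W.
P_in = P_out/η = 68.133/0.918 = 74.219 W.
I_p = P_in/V_p = 74.219/120 = 0.618 A.

I_p ≈ 0.618 A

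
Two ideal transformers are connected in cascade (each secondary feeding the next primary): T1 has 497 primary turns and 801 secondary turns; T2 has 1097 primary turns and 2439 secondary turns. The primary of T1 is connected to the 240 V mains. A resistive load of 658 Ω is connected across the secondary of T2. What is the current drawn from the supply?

I_supply ≈ 4.68 A

After T1: V = 240.00 × 801/497 = 386.80 V.
After T2: V = 386.80 × 2439/1097 = 859.99 V.
I_load = 859.99/658 = 1.3070 A, so P_out = 859.99 × 1.3070 = 1124.0 W.
All ideal ⇒ P_in = P_out, so I_supply = 1124.0/240 = 4.68 A.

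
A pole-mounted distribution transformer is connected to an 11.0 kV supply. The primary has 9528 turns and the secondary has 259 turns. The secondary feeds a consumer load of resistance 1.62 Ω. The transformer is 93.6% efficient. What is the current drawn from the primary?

V_s = 11000 × 259/9528 = 299.01 V.
I_s = V_s/R = 299.01/1.62 = 184.58 A.
P_out = V_s I_s = 299.01 × 184.58 = 55191 W.
P_in = P_out/η = 55191/0.936 = 58964 W.
I_p = P_in/V_p = 58964/11000 = 5.36 A.

I_p ≈ 5.36 A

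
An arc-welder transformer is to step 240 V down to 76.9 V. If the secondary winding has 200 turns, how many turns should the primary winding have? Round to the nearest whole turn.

N_p = 624 turns

N_p/N_s = V_p/V_s, so N_p = 200 × 240/76.9 = 624.2 ≈ 624 turns.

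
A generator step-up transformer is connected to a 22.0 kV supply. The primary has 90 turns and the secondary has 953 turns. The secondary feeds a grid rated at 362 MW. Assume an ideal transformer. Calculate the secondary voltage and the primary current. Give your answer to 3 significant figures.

V_s ≈ 233000 V, I_p ≈ 16500 A

V_s = V_p × N_s/N_p = 22000 × 953/90 = 232960 V.
I_s = P/V_s = 3.62×10^8/232960 = 1553.9 A.
I_p = I_s × N_s/N_p = 1553.9 × 953/90 = 16500 A.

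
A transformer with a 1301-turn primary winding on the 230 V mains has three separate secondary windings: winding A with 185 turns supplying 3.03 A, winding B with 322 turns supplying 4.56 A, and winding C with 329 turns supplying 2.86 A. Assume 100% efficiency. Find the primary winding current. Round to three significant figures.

I_p ≈ 2.28 A

V_A = 230 × 185/1301 = 32.706 V; V_B = 230 × 322/1301 = 56.925 V; V_C = 230 × 329/1301 = 58.163 V.
P_out = V_A I_A + V_B I_B + V_C I_C = 32.706×3.03 + 56.925×4.56 + 58.163×2.86 = 99.098 + 259.58 + 166.35 = 525.02 W.
Ideal ⇒ P_in = P_out, so I_p = P_out/V_p = 525.02/230 = 2.28 A.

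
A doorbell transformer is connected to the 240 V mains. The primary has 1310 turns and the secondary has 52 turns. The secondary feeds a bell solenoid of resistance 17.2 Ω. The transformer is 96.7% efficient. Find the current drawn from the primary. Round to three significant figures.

V_s = 240 × 52/1310 = 9.5267 V.
I_s = V_s/R = 9.5267/17.2 = 0.55388 A.
P_out = V_s I_s = 9.5267 × 0.55388 = 5.2766 W.
P_in = P_out/η = 5.2766/0.967 = 5.4567 W.
I_p = P_in/V_p = 5.4567/240 = 0.0227 A.

I_p ≈ 0.0227 A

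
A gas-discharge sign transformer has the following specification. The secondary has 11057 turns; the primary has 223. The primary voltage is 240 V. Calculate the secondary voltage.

V_s ≈ 11900 V

V_s/V_p = N_s/N_p, so V_s = 240 × 11057/223 = 11900 V.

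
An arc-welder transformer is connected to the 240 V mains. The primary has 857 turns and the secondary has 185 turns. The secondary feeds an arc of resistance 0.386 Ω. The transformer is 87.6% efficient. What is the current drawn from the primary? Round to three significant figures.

V_s = 240 × 185/857 = 51.809 V.
I_s = V_s/R = 51.809/0.386 = 134.22 A.
P_out = V_s I_s = 51.809 × 134.22 = 6953.7 W.
P_in = P_out/η = 6953.7/0.876 = 7938.0 W.
I_p = P_in/V_p = 7938.0/240 = 33.1 A.

I_p ≈ 33.1 A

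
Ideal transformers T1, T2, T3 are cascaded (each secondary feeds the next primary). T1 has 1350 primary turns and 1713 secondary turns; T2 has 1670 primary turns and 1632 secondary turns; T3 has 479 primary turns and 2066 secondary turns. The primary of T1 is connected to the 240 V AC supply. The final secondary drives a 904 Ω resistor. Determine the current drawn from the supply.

After T1: V = 240.00 × 1713/1350 = 304.53 V.
After T2: V = 304.53 × 1632/1670 = 297.60 V.
After T3: V = 297.60 × 2066/479 = 1283.6 V.
I_load = 1283.6/904 = 1.4199 A, so P_out = 1283.6 × 1.4199 = 1822.6 W.
All ideal ⇒ P_in = P_out, so I_supply = 1822.6/240 = 7.59 A.

I_supply ≈ 7.59 A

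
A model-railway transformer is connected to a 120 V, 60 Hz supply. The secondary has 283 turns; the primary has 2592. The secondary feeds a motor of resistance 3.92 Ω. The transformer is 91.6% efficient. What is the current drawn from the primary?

I_p ≈ 0.398 A

V_s = 120 × 283/2592 = 13.102 V.
I_s = V_s/R = 13.102/3.92 = 3.3423 A.
P_out = V_s I_s = 13.102 × 3.3423 = 43.790 W.
P_in = P_out/η = 43.790/0.916 = 47.806 W.
I_p = P_in/V_p = 47.806/120 = 0.398 A.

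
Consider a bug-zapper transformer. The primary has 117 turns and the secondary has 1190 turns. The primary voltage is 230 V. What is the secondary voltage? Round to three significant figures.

V_s/V_p = N_s/N_p, so V_s = 230 × 1190/117 = 2340 V.

V_s ≈ 2340 V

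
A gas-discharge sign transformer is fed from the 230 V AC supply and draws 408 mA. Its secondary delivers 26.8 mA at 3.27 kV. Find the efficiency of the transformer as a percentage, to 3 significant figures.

η ≈ 93.4%

P_in = 230 × 0.408 = 93.8400 W.
P_out = 3270 × 0.0268 = 87.6360 W.
η = P_out/P_in = 87.6360/93.8400 = 0.934.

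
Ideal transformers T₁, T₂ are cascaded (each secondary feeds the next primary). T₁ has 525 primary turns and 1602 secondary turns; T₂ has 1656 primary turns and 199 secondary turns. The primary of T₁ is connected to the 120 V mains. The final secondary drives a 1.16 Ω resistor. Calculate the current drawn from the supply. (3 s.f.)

After T₁: V = 120.00 × 1602/525 = 366.17 V.
After T₂: V = 366.17 × 199/1656 = 44.002 V.
I_load = 44.002/1.16 = 37.933 A, so P_out = 44.002 × 37.933 = 1669.2 W.
All ideal ⇒ P_in = P_out, so I_supply = 1669.2/120 = 13.9 A.

I_supply ≈ 13.9 A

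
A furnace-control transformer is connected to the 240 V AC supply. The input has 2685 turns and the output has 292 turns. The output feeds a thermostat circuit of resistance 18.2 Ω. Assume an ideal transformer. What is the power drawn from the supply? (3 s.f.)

V_out = V_in × N_out/N_in = 240 × 292/2685 = 26.101 V.
I_out = V_out/R = 26.101/18.2 = 1.4341 A.
I_in = I_out × N_out/N_in = 1.4341 × 292/2685 = 0.15596 A.
P = V_in I_in = 240 × 0.15596 = 37.4 W.

P ≈ 37.4 W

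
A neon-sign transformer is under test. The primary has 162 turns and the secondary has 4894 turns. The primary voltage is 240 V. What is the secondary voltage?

V_s ≈ 7250 V

V_s/V_p = N_s/N_p, so V_s = 240 × 4894/162 = 7250 V.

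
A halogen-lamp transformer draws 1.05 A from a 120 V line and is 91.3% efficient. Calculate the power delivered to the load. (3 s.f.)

P_in = V_p I_p = 120 × 1.05 = 126.00 W.
P_out = η P_in = 0.913 × 126.00 = 115 W.

P_out ≈ 115 W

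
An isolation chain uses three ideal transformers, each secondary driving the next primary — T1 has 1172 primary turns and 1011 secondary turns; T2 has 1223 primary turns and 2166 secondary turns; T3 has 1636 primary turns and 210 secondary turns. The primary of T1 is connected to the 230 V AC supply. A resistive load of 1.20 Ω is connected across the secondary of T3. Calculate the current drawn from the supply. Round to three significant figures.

I_supply ≈ 7.37 A

Secondary of T1: V = 230.00 × 1011/1172 = 198.40 V.
Secondary of T2: V = 198.40 × 2166/1223 = 351.39 V.
Secondary of T3: V = 351.39 × 210/1636 = 45.104 V.
I_load = 45.104/1.20 = 37.587 A, so P_out = 45.104 × 37.587 = 1695.3 W.
All ideal ⇒ P_in = P_out, so I_supply = 1695.3/230 = 7.37 A.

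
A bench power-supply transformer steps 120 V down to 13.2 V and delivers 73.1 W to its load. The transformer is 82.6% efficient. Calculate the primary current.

P_in = P_out/η = 73.1/0.826 = 88.499 W.
I_p = P_in/V_p = 88.499/120 = 0.737 A.

I_p ≈ 0.737 A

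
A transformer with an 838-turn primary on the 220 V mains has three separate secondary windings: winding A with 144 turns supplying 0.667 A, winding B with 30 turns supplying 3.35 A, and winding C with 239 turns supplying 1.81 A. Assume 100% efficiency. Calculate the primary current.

V_A = 220 × 144/838 = 37.804 V; V_B = 220 × 30/838 = 7.8759 V; V_C = 220 × 239/838 = 62.745 V.
P_out = V_A I_A + V_B I_B + V_C I_C = 37.804×0.667 + 7.8759×3.35 + 62.745×1.81 = 25.215 + 26.384 + 113.57 = 165.17 W.
Ideal ⇒ P_in = P_out, so I_p = P_out/V_p = 165.17/220 = 0.751 A.

I_p ≈ 0.751 A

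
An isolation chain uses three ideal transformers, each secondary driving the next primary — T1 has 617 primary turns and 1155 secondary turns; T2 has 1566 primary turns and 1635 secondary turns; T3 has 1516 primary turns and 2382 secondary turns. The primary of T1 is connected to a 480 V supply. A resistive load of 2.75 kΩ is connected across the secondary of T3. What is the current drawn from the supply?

Secondary of T1: V = 480.00 × 1155/617 = 898.54 V.
Secondary of T2: V = 898.54 × 1635/1566 = 938.13 V.
Secondary of T3: V = 938.13 × 2382/1516 = 1474.0 V.
I_load = 1474.0/2750 = 0.53601 A, so P_out = 1474.0 × 0.53601 = 790.10 W.
All ideal ⇒ P_in = P_out, so I_supply = 790.10/480 = 1.65 A.

I_supply ≈ 1.65 A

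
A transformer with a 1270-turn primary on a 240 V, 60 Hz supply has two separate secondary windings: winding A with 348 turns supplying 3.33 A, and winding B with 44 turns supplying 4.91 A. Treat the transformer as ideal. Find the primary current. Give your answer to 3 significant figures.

V_A = 240 × 348/1270 = 65.764 V; V_B = 240 × 44/1270 = 8.3150 V.
P_out = V_A I_A + V_B I_B = 65.764×3.33 + 8.3150×4.91 = 218.99 + 40.826 = 259.82 W.
Ideal ⇒ P_in = P_out, so I_p = P_out/V_p = 259.82/240 = 1.08 A.

I_p ≈ 1.08 A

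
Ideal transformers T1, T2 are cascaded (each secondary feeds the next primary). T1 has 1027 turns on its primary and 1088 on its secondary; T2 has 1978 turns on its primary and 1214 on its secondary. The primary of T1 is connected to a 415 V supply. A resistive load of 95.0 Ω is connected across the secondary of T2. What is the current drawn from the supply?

After T1: V = 415.00 × 1088/1027 = 439.65 V.
After T2: V = 439.65 × 1214/1978 = 269.84 V.
I_load = 269.84/95.0 = 2.8404 A, so P_out = 269.84 × 2.8404 = 766.43 W.
All ideal ⇒ P_in = P_out, so I_supply = 766.43/415 = 1.85 A.

I_supply ≈ 1.85 A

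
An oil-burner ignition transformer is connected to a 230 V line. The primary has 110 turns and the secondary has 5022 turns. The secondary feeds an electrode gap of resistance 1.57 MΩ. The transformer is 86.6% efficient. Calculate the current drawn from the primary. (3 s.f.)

I_p ≈ 0.353 A

V_s = 230 × 5022/110 = 10501 V.
I_s = V_s/R = 10501/(1.57×10^6) = 0.0066882 A.
P_out = V_s I_s = 10501 × 0.0066882 = 70.230 W.
P_in = P_out/η = 70.230/0.866 = 81.097 W.
I_p = P_in/V_p = 81.097/230 = 0.353 A.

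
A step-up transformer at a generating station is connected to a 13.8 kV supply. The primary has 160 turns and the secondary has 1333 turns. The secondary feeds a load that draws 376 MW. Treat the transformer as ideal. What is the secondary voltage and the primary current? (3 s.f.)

V_s = V_p × N_s/N_p = 13800 × 1333/160 = 114970 V.
I_s = P/V_s = 3.76×10^8/114970 = 3270.4 A.
I_p = I_s × N_s/N_p = 3270.4 × 1333/160 = 27200 A.

V_s ≈ 115000 V, I_p ≈ 27200 A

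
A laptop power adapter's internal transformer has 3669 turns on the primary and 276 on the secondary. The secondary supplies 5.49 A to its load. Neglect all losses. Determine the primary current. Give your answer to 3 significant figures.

I_p ≈ 0.413 A

For an ideal transformer I_p/I_s = N_s/N_p, so I_p = 5.49 × 276/3669 = 0.413 A.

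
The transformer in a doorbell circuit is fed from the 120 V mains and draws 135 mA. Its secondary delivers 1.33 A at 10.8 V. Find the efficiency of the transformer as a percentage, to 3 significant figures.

P_in = 120 × 0.135 = 16.2000 W.
P_out = 10.8 × 1.33 = 14.3640 W.
η = P_out/P_in = 14.3640/16.2000 = 0.887.

η ≈ 88.7%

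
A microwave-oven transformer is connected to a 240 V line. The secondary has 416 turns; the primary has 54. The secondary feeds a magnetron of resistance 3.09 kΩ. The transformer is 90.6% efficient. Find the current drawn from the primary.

I_p ≈ 5.09 A

V_s = 240 × 416/54 = 1848.9 V.
I_s = V_s/R = 1848.9/3090 = 0.59835 A.
P_out = V_s I_s = 1848.9 × 0.59835 = 1106.3 W.
P_in = P_out/η = 1106.3/0.906 = 1221.1 W.
I_p = P_in/V_p = 1221.1/240 = 5.09 A.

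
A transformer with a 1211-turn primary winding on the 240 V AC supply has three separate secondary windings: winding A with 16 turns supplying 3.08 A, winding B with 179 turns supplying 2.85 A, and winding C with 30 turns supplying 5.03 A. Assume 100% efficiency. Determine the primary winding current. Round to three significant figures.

V_A = 240 × 16/1211 = 3.1709 V; V_B = 240 × 179/1211 = 35.475 V; V_C = 240 × 30/1211 = 5.9455 V.
P_out = V_A I_A + V_B I_B + V_C I_C = 3.1709×3.08 + 35.475×2.85 + 5.9455×5.03 = 9.7665 + 101.10 + 29.906 = 140.78 W.
Ideal ⇒ P_in = P_out, so I_p = P_out/V_p = 140.78/240 = 0.587 A.

I_p ≈ 0.587 A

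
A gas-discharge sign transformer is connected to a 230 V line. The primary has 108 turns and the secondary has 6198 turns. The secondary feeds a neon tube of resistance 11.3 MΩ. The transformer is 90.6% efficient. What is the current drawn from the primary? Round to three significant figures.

V_s = 230 × 6198/108 = 13199 V.
I_s = V_s/R = 13199/(1.13×10^7) = 0.0011681 A.
P_out = V_s I_s = 13199 × 0.0011681 = 15.418 W.
P_in = P_out/η = 15.418/0.906 = 17.018 W.
I_p = P_in/V_p = 17.018/230 = 0.0740 A.

I_p ≈ 0.0740 A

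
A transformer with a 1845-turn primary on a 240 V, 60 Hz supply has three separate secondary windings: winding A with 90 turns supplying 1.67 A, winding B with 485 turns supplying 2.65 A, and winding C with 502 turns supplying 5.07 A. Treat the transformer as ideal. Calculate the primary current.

I_p ≈ 2.16 A

V_A = 240 × 90/1845 = 11.707 V; V_B = 240 × 485/1845 = 63.089 V; V_C = 240 × 502/1845 = 65.301 V.
P_out = V_A I_A + V_B I_B + V_C I_C = 11.707×1.67 + 63.089×2.65 + 65.301×5.07 = 19.551 + 167.19 + 331.08 = 517.81 W.
Ideal ⇒ P_in = P_out, so I_p = P_out/V_p = 517.81/240 = 2.16 A.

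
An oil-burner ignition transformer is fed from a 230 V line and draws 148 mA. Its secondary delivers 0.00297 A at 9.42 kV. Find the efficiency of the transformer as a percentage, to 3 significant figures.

P_in = 230 × 0.148 = 34.0400 W.
P_out = 9420 × 0.00297 = 27.9774 W.
η = P_out/P_in = 27.9774/34.0400 = 0.822.

η ≈ 82.2%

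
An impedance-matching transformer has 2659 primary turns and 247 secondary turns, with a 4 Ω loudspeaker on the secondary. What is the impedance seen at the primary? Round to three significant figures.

Z_p ≈ 464 Ω

Z_p = (N_p/N_s)² × Z_s = (2659/247)² × 4 = 464 Ω.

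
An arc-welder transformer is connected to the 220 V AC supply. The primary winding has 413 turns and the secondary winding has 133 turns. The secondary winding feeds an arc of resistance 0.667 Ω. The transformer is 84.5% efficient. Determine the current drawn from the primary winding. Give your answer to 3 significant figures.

I_p ≈ 40.5 A

V_s = 220 × 133/413 = 70.847 V.
I_s = V_s/R = 70.847/0.667 = 106.22 A.
P_out = V_s I_s = 70.847 × 106.22 = 7525.3 W.
P_in = P_out/η = 7525.3/0.845 = 8905.7 W.
I_p = P_in/V_p = 8905.7/220 = 40.5 A.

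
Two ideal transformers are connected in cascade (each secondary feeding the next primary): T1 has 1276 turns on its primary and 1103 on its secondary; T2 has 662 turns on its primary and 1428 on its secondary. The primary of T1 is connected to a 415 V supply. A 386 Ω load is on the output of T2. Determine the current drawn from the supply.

I_supply ≈ 3.74 A

After T1: V = 415.00 × 1103/1276 = 358.73 V.
After T2: V = 358.73 × 1428/662 = 773.83 V.
I_load = 773.83/386 = 2.0047 A, so P_out = 773.83 × 2.0047 = 1551.3 W.
All ideal ⇒ P_in = P_out, so I_supply = 1551.3/415 = 3.74 A.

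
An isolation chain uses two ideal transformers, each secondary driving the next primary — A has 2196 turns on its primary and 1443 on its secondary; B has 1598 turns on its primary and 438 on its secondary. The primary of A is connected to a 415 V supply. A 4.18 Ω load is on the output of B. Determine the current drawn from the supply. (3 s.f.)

I_supply ≈ 3.22 A

After A: V = 415.00 × 1443/2196 = 272.70 V.
After B: V = 272.70 × 438/1598 = 74.745 V.
I_load = 74.745/4.18 = 17.881 A, so P_out = 74.745 × 17.881 = 1336.5 W.
All ideal ⇒ P_in = P_out, so I_supply = 1336.5/415 = 3.22 A.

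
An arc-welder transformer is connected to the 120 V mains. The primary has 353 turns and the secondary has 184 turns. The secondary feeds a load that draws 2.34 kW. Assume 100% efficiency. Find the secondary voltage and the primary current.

V_s = V_p × N_s/N_p = 120 × 184/353 = 62.550 V.
I_s = P/V_s = 2340/62.550 = 37.410 A.
I_p = I_s × N_s/N_p = 37.410 × 184/353 = 19.5 A.

V_s ≈ 62.5 V, I_p ≈ 19.5 A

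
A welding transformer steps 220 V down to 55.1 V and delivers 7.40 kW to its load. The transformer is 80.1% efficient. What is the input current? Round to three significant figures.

I_in ≈ 42.0 A

P_in = P_out/η = 7400/0.801 = 9238.5 W.
I_in = P_in/V_in = 9238.5/220 = 42.0 A.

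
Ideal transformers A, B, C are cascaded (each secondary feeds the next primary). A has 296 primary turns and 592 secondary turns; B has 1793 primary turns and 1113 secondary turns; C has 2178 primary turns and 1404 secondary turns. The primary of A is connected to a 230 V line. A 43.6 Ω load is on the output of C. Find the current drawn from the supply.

Secondary of A: V = 230.00 × 592/296 = 460.00 V.
Secondary of B: V = 460.00 × 1113/1793 = 285.54 V.
Secondary of C: V = 285.54 × 1404/2178 = 184.07 V.
I_load = 184.07/43.6 = 4.2218 A, so P_out = 184.07 × 4.2218 = 777.10 W.
All ideal ⇒ P_in = P_out, so I_supply = 777.10/230 = 3.38 A.

I_supply ≈ 3.38 A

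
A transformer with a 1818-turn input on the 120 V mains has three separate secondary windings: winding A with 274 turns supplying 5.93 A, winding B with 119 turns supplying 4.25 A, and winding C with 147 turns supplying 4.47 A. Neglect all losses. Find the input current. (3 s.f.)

V_A = 120 × 274/1818 = 18.086 V; V_B = 120 × 119/1818 = 7.8548 V; V_C = 120 × 147/1818 = 9.7030 V.
P_out = V_A I_A + V_B I_B + V_C I_C = 18.086×5.93 + 7.8548×4.25 + 9.7030×4.47 = 107.25 + 33.383 + 43.372 = 184.00 W.
Ideal ⇒ P_in = P_out, so I_in = P_out/V_in = 184.00/120 = 1.53 A.

I_in ≈ 1.53 A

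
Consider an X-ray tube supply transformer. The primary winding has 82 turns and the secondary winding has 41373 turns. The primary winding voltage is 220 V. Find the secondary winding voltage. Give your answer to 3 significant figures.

V_s ≈ 111000 V

V_s/V_p = N_s/N_p, so V_s = 220 × 41373/82 = 111000 V.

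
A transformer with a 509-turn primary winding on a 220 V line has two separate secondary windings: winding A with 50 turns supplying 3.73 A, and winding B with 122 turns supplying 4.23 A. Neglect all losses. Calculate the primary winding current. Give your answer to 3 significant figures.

V_A = 220 × 50/509 = 21.611 V; V_B = 220 × 122/509 = 52.731 V.
P_out = V_A I_A + V_B I_B = 21.611×3.73 + 52.731×4.23 = 80.609 + 223.05 = 303.66 W.
Ideal ⇒ P_in = P_out, so I_p = P_out/V_p = 303.66/220 = 1.38 A.

I_p ≈ 1.38 A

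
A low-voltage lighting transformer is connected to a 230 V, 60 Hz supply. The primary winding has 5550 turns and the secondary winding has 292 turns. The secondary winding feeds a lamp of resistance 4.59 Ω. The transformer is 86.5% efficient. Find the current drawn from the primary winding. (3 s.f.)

I_p ≈ 0.160 A

V_s = 230 × 292/5550 = 12.101 V.
I_s = V_s/R = 12.101/4.59 = 2.6364 A.
P_out = V_s I_s = 12.101 × 2.6364 = 31.902 W.
P_in = P_out/η = 31.902/0.865 = 36.881 W.
I_p = P_in/V_p = 36.881/230 = 0.160 A.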